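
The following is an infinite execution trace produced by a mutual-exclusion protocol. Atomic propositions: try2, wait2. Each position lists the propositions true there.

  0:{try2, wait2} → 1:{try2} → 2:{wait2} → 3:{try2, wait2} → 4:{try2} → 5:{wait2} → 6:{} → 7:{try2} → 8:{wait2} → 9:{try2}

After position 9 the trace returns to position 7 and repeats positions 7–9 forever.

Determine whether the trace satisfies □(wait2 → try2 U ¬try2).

Satisfied

wait2 → try2 U ¬try2 holds at every position 0..9, and those are all positions ever visited, so □(wait2 → try2 U ¬try2) holds.
Positions where wait2 holds: 0, 2, 3, 5, 8.
Check try2 U ¬try2 at each: 0→ok, 2→ok, 3→ok, 5→ok, 8→ok.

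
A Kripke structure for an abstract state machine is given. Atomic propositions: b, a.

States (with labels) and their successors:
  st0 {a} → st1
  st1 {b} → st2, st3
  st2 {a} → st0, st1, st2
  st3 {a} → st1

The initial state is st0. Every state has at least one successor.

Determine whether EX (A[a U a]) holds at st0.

Does not hold

States satisfying A[a U a]: {st0, st2, st3}.
States satisfying EX (A[a U a]): {st1, st2}.
No suitable path/successor from st0 witnesses the formula.
st0 ∉ Sat(EX (A[a U a])).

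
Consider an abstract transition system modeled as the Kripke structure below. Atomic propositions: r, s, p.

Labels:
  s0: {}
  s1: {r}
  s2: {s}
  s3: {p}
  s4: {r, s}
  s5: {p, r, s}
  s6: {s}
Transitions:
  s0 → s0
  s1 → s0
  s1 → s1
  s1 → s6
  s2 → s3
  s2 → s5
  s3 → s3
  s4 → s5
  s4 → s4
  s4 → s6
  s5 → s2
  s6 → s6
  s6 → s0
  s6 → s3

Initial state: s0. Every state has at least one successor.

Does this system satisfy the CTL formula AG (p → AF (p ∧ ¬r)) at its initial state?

States satisfying p → AF (p ∧ ¬r): {s0, s1, s2, s3, s4, s6}.
States satisfying AG (p → AF (p ∧ ¬r)): {s0, s1, s3, s6}.
Every state reachable from s0 satisfies p → AF (p ∧ ¬r).
s0 ∈ Sat(AG (p → AF (p ∧ ¬r))).

Yes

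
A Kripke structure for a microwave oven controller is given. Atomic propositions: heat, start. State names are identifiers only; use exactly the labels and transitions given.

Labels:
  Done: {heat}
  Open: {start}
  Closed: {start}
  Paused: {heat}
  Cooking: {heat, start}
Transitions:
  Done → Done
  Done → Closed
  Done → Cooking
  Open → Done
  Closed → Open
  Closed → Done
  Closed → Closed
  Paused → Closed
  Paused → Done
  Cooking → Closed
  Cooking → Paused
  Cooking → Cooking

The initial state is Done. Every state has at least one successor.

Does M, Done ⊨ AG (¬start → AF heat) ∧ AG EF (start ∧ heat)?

Yes

States satisfying ¬start → AF heat: {Done, Open, Closed, Paused, Cooking}.
States satisfying AG (¬start → AF heat): {Done, Open, Closed, Paused, Cooking}.
States satisfying EF (start ∧ heat): {Done, Open, Closed, Paused, Cooking}.
States satisfying AG EF (start ∧ heat): {Done, Open, Closed, Paused, Cooking}.
States satisfying AG (¬start → AF heat) ∧ AG EF (start ∧ heat): {Done, Open, Closed, Paused, Cooking}.
Done ∈ Sat(AG (¬start → AF heat) ∧ AG EF (start ∧ heat)).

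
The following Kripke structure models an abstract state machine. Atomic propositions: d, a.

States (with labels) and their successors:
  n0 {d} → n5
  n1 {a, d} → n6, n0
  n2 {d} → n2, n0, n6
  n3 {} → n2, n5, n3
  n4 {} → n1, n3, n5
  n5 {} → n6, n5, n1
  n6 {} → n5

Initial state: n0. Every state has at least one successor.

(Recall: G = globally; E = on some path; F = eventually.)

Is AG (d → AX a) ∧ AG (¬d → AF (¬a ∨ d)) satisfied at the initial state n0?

No

States satisfying d → AX a: {n3, n4, n5, n6}.
States satisfying AG (d → AX a): ∅.
States satisfying ¬d → AF (¬a ∨ d): {n0, n1, n2, n3, n4, n5, n6}.
States satisfying AG (¬d → AF (¬a ∨ d)): {n0, n1, n2, n3, n4, n5, n6}.
States satisfying AG (d → AX a) ∧ AG (¬d → AF (¬a ∨ d)): ∅.
n0 ∉ Sat(AG (d → AX a) ∧ AG (¬d → AF (¬a ∨ d))).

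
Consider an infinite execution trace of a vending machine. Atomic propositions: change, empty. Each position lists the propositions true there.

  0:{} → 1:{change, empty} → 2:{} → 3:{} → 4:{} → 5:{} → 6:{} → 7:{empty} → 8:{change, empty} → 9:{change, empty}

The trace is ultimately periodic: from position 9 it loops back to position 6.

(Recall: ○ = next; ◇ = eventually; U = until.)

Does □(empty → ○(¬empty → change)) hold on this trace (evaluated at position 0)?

empty → ○(¬empty → change) must hold at every position from 0 onward. It fails at position 1, so □(empty → ○(¬empty → change)) is false.
Positions where empty holds: 1, 7, 8, 9.
Check ○(¬empty → change) at each: 1→fails, 7→ok, 8→ok, 9→fails.

Violated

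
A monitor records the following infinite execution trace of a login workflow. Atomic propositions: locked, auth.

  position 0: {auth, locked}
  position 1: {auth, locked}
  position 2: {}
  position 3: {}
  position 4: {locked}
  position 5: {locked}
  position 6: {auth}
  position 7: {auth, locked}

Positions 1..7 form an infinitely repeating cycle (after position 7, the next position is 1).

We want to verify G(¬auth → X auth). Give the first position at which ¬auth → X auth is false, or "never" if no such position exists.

2

Check ¬auth → X auth at each position in order: 0 ✓, 1 ✓.
At position 2 the labels are {} and the next position 3 has {}, so ¬auth → X auth is false there. This is the first violation.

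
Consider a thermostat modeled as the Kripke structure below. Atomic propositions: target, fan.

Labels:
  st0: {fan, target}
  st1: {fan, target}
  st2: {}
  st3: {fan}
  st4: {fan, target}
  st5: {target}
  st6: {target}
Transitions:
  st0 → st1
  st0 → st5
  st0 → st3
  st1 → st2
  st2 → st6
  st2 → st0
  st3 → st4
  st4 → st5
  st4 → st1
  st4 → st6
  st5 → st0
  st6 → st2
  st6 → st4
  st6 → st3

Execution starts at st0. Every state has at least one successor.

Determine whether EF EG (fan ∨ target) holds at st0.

Satisfied

States satisfying EG (fan ∨ target): {st0, st3, st4, st5, st6}.
States satisfying EF EG (fan ∨ target): {st0, st1, st2, st3, st4, st5, st6}.
Some path from st0 reaches a state where EG (fan ∨ target) holds.
st0 ∈ Sat(EF EG (fan ∨ target)).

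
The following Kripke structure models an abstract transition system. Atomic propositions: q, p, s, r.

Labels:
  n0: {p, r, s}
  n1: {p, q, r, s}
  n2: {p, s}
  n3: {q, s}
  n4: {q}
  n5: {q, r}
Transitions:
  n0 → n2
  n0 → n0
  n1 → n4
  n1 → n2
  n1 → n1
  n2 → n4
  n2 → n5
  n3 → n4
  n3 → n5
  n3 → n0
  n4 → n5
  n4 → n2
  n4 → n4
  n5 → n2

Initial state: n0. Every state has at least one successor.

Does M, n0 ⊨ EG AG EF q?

Yes

States satisfying AG EF q: {n0, n1, n2, n3, n4, n5}.
States satisfying EG AG EF q: {n0, n1, n2, n3, n4, n5}.
n0 ∈ Sat(EG AG EF q).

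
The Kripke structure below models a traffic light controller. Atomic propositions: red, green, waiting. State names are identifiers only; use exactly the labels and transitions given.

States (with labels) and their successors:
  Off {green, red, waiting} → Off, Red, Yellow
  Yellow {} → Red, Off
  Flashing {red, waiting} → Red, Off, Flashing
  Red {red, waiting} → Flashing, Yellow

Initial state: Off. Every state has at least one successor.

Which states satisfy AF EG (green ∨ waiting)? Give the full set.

{Off, Yellow, Flashing, Red}

States satisfying EG (green ∨ waiting): {Off, Flashing, Red}.
States satisfying AF EG (green ∨ waiting): {Off, Yellow, Flashing, Red}.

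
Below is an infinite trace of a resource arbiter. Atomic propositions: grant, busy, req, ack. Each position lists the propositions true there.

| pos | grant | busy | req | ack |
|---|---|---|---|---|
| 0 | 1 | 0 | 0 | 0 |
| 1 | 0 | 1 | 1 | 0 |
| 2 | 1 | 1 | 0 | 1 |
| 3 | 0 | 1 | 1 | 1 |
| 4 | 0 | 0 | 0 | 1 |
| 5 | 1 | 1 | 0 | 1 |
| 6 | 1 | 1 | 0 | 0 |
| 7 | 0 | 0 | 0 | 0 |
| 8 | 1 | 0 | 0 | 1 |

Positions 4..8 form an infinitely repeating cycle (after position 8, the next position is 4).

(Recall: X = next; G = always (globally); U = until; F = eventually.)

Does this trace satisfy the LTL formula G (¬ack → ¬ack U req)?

¬ack → ¬ack U req must hold at every position from 0 onward. It fails at position 6, so G (¬ack → ¬ack U req) is false.
Positions where ¬ack holds: 0, 1, 6, 7.
Check ¬ack U req at each: 0→ok, 1→ok, 6→fails, 7→fails.

Violated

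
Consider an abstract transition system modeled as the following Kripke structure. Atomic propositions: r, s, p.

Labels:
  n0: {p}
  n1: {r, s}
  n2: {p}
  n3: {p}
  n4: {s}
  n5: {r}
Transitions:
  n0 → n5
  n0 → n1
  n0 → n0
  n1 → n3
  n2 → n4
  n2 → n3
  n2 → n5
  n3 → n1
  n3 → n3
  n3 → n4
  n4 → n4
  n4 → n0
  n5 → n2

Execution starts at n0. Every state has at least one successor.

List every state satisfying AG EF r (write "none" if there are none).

States satisfying EF r: {n0, n1, n2, n3, n4, n5}.
States satisfying AG EF r: {n0, n1, n2, n3, n4, n5}.

{n0, n1, n2, n3, n4, n5}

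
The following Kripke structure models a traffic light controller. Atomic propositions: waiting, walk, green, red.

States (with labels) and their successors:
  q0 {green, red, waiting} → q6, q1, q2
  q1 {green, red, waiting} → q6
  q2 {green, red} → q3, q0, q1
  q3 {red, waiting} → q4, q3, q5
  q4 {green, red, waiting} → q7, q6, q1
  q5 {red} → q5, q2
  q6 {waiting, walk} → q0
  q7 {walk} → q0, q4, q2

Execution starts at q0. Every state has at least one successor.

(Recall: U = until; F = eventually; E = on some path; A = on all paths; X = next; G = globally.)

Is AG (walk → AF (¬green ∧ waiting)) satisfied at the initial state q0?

States satisfying walk → AF (¬green ∧ waiting): {q0, q1, q2, q3, q4, q5, q6}.
States satisfying AG (walk → AF (¬green ∧ waiting)): ∅.
q7 is reachable from q0 and violates walk → AF (¬green ∧ waiting), so AG fails at q0.
q0 ∉ Sat(AG (walk → AF (¬green ∧ waiting))).

No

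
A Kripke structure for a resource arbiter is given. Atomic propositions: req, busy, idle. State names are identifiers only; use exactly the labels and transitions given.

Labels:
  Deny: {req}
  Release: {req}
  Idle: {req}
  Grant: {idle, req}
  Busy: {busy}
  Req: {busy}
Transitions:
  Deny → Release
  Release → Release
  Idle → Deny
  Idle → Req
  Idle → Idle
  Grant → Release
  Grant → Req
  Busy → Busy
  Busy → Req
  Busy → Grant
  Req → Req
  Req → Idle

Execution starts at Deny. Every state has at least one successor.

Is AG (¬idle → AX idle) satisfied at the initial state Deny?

States satisfying ¬idle → AX idle: {Grant}.
States satisfying AG (¬idle → AX idle): ∅.
Deny is reachable from Deny and violates ¬idle → AX idle, so AG fails at Deny.
Deny ∉ Sat(AG (¬idle → AX idle)).

No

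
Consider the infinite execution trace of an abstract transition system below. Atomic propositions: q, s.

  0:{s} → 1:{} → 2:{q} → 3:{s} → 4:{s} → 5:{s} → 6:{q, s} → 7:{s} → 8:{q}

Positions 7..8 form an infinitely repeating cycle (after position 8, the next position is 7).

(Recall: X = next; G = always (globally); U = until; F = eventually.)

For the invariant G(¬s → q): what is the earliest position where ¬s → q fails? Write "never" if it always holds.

1

Check ¬s → q at each position in order: 0 ✓.
At position 1 the labels are {}, so ¬s → q is false there. This is the first violation.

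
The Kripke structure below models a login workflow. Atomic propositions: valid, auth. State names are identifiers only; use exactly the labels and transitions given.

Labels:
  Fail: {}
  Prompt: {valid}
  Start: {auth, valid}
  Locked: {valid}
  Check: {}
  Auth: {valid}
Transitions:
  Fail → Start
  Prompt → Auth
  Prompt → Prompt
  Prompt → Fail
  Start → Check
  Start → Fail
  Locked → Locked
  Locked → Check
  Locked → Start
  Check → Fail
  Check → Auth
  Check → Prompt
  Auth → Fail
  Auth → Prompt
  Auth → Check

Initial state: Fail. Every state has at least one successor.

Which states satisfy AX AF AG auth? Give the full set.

States satisfying AF AG auth: ∅.
States satisfying AX AF AG auth: ∅.

none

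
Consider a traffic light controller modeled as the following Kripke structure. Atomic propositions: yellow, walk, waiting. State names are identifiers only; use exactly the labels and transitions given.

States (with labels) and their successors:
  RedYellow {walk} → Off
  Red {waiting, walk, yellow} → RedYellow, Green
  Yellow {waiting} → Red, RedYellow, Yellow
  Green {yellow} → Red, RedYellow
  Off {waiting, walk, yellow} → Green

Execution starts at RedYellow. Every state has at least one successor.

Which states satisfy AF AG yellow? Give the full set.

States satisfying AG yellow: ∅.
States satisfying AF AG yellow: ∅.

none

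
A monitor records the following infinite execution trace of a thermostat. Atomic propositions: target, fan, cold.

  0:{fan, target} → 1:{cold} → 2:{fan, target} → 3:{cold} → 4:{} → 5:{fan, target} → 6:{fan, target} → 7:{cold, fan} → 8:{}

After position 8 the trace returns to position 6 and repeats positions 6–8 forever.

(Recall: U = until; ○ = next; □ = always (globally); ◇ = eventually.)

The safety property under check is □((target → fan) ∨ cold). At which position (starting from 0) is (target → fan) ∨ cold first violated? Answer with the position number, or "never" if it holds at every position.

(target → fan) ∨ cold holds at every position 0..8, and those are all the positions the trace ever visits, so the invariant □((target → fan) ∨ cold) is never violated.

never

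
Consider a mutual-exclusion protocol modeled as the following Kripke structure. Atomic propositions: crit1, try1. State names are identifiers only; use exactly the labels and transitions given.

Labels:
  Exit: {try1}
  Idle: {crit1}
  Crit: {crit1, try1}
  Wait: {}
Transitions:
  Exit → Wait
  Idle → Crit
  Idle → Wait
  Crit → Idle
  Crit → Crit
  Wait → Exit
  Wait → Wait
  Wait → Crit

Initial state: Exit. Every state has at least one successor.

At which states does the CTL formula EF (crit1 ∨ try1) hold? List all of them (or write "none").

States satisfying crit1 ∨ try1: {Exit, Idle, Crit}.
States satisfying EF (crit1 ∨ try1): {Exit, Idle, Crit, Wait}.

{Exit, Idle, Crit, Wait}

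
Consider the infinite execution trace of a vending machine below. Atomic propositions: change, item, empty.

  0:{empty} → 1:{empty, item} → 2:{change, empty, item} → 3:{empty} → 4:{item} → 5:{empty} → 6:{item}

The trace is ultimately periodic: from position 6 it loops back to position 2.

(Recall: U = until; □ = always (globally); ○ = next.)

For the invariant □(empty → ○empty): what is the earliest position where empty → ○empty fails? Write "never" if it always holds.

Check empty → ○empty at each position in order: 0 ✓, 1 ✓, 2 ✓.
At position 3 the labels are {empty} and the next position 4 has {item}, so empty → ○empty is false there. This is the first violation.

3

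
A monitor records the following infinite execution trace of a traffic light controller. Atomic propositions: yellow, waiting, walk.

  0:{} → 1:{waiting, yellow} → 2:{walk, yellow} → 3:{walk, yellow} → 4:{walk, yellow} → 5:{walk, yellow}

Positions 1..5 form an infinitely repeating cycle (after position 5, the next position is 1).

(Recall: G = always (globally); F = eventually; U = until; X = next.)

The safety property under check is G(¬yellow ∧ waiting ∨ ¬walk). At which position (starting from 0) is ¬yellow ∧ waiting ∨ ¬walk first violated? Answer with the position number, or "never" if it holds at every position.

Check ¬yellow ∧ waiting ∨ ¬walk at each position in order: 0 ✓, 1 ✓.
At position 2 the labels are {walk, yellow}, so ¬yellow ∧ waiting ∨ ¬walk is false there. This is the first violation.

2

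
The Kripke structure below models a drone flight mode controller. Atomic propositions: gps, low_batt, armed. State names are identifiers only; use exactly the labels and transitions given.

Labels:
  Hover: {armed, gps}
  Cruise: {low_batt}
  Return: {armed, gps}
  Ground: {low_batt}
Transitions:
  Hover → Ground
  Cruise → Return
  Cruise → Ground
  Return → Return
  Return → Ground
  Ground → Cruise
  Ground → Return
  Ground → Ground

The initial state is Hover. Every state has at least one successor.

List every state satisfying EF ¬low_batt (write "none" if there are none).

States satisfying ¬low_batt: {Hover, Return}.
States satisfying EF ¬low_batt: {Hover, Cruise, Return, Ground}.

{Hover, Cruise, Return, Ground}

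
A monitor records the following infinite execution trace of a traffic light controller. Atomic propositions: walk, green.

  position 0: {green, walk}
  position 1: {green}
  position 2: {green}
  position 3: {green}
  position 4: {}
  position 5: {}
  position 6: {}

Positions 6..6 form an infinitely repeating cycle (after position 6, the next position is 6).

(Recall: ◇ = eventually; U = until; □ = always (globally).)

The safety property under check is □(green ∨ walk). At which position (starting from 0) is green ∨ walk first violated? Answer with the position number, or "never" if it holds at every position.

4

Check green ∨ walk at each position in order: 0 ✓, 1 ✓, 2 ✓, 3 ✓.
At position 4 the labels are {}, so green ∨ walk is false there. This is the first violation.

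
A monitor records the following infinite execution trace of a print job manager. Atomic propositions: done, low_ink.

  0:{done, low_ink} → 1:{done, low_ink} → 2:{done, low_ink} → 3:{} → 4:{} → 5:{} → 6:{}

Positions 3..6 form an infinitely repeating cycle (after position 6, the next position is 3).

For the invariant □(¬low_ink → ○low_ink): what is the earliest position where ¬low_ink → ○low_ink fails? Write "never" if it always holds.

Check ¬low_ink → ○low_ink at each position in order: 0 ✓, 1 ✓, 2 ✓.
At position 3 the labels are {} and the next position 4 has {}, so ¬low_ink → ○low_ink is false there. This is the first violation.

3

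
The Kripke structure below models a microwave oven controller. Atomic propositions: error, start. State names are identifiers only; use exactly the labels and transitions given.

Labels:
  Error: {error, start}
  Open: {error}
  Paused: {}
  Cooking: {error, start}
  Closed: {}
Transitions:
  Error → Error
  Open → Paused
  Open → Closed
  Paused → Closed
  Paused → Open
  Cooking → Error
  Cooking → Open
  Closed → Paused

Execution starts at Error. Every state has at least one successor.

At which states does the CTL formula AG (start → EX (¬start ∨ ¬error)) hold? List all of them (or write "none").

{Open, Paused, Closed}

States satisfying start → EX (¬start ∨ ¬error): {Open, Paused, Cooking, Closed}.
States satisfying AG (start → EX (¬start ∨ ¬error)): {Open, Paused, Closed}.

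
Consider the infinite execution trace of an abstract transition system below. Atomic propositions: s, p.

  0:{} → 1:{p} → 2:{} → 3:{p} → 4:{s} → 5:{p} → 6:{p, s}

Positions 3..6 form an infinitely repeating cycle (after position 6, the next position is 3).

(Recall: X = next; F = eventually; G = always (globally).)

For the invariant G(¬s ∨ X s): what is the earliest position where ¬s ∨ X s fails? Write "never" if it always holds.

Check ¬s ∨ X s at each position in order: 0 ✓, 1 ✓, 2 ✓, 3 ✓.
At position 4 the labels are {s} and the next position 5 has {p}, so ¬s ∨ X s is false there. This is the first violation.

4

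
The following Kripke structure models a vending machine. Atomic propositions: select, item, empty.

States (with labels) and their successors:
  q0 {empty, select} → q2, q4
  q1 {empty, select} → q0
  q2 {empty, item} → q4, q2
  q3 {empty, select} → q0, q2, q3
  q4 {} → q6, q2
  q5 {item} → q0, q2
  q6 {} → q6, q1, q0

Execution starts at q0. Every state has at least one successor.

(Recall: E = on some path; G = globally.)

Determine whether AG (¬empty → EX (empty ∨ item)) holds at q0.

Satisfied

States satisfying ¬empty → EX (empty ∨ item): {q0, q1, q2, q3, q4, q5, q6}.
States satisfying AG (¬empty → EX (empty ∨ item)): {q0, q1, q2, q3, q4, q5, q6}.
Every state reachable from q0 satisfies ¬empty → EX (empty ∨ item).
q0 ∈ Sat(AG (¬empty → EX (empty ∨ item))).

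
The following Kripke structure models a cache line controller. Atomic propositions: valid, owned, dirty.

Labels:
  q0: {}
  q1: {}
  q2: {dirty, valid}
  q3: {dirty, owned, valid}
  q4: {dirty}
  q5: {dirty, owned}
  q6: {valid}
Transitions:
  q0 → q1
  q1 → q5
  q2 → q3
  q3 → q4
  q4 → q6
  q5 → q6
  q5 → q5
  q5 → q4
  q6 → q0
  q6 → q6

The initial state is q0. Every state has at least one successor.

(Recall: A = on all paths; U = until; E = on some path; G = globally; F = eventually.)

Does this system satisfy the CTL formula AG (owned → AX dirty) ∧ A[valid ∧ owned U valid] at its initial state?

States satisfying owned → AX dirty: {q0, q1, q2, q3, q4, q6}.
States satisfying AG (owned → AX dirty): ∅.
States satisfying valid ∧ owned: {q3}.
States satisfying valid: {q2, q3, q6}.
States satisfying A[valid ∧ owned U valid]: {q2, q3, q6}.
States satisfying AG (owned → AX dirty) ∧ A[valid ∧ owned U valid]: ∅.
q0 ∉ Sat(AG (owned → AX dirty) ∧ A[valid ∧ owned U valid]).

Violated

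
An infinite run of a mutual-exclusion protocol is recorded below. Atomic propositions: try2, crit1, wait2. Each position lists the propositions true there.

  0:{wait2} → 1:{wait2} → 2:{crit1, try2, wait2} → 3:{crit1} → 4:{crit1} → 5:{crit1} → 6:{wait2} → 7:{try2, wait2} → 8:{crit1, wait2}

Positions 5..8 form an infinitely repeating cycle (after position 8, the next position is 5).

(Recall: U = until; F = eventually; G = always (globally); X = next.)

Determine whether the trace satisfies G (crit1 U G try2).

Does not hold

crit1 U G try2 must hold at every position from 0 onward. It fails at position 0, so G (crit1 U G try2) is false.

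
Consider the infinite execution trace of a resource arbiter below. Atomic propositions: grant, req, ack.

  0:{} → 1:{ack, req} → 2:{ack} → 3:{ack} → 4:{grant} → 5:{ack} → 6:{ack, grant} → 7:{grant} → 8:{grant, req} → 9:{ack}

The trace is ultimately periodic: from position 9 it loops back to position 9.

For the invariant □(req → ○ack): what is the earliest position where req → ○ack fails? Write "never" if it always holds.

req → ○ack holds at every position 0..9, and those are all the positions the trace ever visits, so the invariant □(req → ○ack) is never violated.

never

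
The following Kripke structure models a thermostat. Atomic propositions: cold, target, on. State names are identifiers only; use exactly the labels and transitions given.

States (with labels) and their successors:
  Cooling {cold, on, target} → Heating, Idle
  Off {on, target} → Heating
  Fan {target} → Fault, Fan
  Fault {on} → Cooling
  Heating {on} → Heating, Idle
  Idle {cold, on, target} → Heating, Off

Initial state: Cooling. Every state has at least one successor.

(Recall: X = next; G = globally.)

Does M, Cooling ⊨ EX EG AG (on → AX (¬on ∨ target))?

States satisfying EG AG (on → AX (¬on ∨ target)): ∅.
States satisfying EX EG AG (on → AX (¬on ∨ target)): ∅.
No suitable path/successor from Cooling witnesses the formula.
Cooling ∉ Sat(EX EG AG (on → AX (¬on ∨ target))).

Violated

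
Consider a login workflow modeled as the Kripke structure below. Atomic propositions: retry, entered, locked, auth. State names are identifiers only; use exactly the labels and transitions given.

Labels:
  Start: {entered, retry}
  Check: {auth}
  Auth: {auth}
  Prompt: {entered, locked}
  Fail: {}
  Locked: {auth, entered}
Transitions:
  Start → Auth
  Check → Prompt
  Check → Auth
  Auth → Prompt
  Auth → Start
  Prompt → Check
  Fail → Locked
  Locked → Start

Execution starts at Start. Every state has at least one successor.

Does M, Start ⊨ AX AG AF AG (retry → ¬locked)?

States satisfying AG AF AG (retry → ¬locked): {Start, Check, Auth, Prompt, Fail, Locked}.
States satisfying AX AG AF AG (retry → ¬locked): {Start, Check, Auth, Prompt, Fail, Locked}.
Start ∈ Sat(AX AG AF AG (retry → ¬locked)).

Yes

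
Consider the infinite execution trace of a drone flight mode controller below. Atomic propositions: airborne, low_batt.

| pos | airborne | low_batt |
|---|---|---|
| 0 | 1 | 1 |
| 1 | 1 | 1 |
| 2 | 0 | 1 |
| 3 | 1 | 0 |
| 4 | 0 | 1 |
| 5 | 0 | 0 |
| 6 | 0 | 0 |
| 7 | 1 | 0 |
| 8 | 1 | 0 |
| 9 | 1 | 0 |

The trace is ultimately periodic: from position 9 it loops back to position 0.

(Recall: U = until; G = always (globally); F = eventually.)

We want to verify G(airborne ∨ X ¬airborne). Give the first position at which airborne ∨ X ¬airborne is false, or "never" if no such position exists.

Check airborne ∨ X ¬airborne at each position in order: 0 ✓, 1 ✓.
At position 2 the labels are {low_batt} and the next position 3 has {airborne}, so airborne ∨ X ¬airborne is false there. This is the first violation.

2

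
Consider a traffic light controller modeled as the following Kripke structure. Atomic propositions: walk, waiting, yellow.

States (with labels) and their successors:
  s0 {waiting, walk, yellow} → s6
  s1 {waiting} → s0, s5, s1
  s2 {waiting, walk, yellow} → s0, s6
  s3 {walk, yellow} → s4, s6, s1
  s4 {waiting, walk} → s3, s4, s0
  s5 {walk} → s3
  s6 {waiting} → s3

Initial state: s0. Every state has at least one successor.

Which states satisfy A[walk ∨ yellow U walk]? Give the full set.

States satisfying walk ∨ yellow: {s0, s2, s3, s4, s5}.
States satisfying walk: {s0, s2, s3, s4, s5}.
States satisfying A[walk ∨ yellow U walk]: {s0, s2, s3, s4, s5}.

{s0, s2, s3, s4, s5}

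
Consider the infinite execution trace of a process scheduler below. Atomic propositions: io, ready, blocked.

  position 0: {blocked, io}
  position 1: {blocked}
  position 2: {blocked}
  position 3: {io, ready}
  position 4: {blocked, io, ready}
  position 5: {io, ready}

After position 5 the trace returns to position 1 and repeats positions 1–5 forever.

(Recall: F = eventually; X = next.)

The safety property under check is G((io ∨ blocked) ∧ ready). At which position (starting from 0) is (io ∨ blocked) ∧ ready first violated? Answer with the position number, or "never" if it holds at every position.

At position 0 the labels are {blocked, io}, so (io ∨ blocked) ∧ ready is false there. This is the first violation.

0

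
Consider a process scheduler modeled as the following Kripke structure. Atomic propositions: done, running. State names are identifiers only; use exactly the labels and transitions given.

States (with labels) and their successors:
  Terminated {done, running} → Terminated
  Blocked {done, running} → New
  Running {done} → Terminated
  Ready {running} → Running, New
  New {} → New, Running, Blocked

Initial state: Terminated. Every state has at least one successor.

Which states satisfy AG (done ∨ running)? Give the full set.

{Terminated, Running}

States satisfying done ∨ running: {Terminated, Blocked, Running, Ready}.
States satisfying AG (done ∨ running): {Terminated, Running}.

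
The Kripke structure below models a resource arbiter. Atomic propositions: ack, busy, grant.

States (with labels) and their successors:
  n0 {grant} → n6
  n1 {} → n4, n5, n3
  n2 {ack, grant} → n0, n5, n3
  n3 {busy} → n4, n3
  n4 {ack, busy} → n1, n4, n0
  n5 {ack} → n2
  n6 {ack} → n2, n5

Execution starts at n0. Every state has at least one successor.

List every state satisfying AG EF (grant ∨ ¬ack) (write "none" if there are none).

{n0, n1, n2, n3, n4, n5, n6}

States satisfying EF (grant ∨ ¬ack): {n0, n1, n2, n3, n4, n5, n6}.
States satisfying AG EF (grant ∨ ¬ack): {n0, n1, n2, n3, n4, n5, n6}.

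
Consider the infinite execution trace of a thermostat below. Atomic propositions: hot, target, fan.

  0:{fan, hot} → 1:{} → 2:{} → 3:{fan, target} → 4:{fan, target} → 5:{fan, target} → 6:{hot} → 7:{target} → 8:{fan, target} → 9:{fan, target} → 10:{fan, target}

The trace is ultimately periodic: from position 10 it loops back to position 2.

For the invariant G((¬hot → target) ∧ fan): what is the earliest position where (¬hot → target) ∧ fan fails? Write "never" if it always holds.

1

Check (¬hot → target) ∧ fan at each position in order: 0 ✓.
At position 1 the labels are {}, so (¬hot → target) ∧ fan is false there. This is the first violation.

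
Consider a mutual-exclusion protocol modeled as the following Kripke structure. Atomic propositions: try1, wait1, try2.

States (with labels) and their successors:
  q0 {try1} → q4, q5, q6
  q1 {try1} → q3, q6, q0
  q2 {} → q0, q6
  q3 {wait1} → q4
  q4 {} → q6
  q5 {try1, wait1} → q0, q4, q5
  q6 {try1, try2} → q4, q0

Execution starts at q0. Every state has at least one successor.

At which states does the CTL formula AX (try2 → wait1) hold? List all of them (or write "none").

{q3, q5, q6}

States satisfying try2 → wait1: {q0, q1, q2, q3, q4, q5}.
States satisfying AX (try2 → wait1): {q3, q5, q6}.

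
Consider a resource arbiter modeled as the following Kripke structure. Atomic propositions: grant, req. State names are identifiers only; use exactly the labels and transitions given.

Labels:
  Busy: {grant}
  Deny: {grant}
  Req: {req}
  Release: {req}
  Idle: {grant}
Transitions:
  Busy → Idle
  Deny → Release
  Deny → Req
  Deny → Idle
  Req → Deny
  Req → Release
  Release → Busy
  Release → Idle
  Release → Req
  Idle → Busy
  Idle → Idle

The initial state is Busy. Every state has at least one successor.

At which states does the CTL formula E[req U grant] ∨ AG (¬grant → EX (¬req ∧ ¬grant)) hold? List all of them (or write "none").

{Busy, Deny, Req, Release, Idle}

States satisfying req: {Req, Release}.
States satisfying grant: {Busy, Deny, Idle}.
States satisfying E[req U grant]: {Busy, Deny, Req, Release, Idle}.
States satisfying ¬grant → EX (¬req ∧ ¬grant): {Busy, Deny, Idle}.
States satisfying AG (¬grant → EX (¬req ∧ ¬grant)): {Busy, Idle}.
States satisfying E[req U grant] ∨ AG (¬grant → EX (¬req ∧ ¬grant)): {Busy, Deny, Req, Release, Idle}.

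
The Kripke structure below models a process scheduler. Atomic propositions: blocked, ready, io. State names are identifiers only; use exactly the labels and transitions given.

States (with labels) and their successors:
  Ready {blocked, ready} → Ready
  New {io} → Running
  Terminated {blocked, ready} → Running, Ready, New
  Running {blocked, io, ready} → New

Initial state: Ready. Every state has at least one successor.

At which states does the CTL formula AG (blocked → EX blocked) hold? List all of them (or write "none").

{Ready}

States satisfying blocked → EX blocked: {Ready, New, Terminated}.
States satisfying AG (blocked → EX blocked): {Ready}.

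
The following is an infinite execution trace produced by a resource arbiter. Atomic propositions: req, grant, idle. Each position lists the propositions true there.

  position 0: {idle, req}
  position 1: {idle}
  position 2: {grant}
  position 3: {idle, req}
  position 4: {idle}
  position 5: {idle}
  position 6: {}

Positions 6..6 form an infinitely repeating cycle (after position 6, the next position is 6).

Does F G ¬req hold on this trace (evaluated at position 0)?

G ¬req holds at position 4, which is reachable from 0, so F G ¬req holds.

Holds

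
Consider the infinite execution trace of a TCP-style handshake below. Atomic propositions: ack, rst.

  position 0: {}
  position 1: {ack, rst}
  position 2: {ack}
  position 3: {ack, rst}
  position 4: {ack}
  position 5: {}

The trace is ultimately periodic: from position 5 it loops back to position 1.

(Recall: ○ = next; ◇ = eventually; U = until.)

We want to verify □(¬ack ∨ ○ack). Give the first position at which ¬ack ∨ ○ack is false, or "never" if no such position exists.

4

Check ¬ack ∨ ○ack at each position in order: 0 ✓, 1 ✓, 2 ✓, 3 ✓.
At position 4 the labels are {ack} and the next position 5 has {}, so ¬ack ∨ ○ack is false there. This is the first violation.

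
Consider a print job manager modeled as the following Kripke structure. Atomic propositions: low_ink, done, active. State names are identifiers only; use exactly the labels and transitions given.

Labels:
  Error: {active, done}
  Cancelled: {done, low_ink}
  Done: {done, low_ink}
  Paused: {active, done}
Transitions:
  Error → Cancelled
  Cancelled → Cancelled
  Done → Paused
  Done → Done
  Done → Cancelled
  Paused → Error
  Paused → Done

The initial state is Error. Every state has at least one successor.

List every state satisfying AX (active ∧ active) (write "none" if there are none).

States satisfying active ∧ active: {Error, Paused}.
States satisfying AX (active ∧ active): ∅.

none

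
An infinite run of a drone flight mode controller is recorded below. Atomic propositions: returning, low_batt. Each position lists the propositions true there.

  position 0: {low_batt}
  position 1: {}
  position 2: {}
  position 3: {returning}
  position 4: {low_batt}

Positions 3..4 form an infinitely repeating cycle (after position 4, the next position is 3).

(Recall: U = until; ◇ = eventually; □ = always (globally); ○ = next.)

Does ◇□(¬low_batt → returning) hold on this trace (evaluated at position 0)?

□(¬low_batt → returning) holds at position 3, which is reachable from 0, so ◇□(¬low_batt → returning) holds.

Yes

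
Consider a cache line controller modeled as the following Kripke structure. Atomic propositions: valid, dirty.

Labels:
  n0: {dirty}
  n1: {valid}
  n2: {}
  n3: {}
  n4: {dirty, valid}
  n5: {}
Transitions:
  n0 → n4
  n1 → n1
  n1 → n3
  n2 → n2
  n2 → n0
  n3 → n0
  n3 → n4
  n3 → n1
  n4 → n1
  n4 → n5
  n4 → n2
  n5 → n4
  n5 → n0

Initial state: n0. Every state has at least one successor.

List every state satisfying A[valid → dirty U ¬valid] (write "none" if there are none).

States satisfying valid → dirty: {n0, n2, n3, n4, n5}.
States satisfying ¬valid: {n0, n2, n3, n5}.
States satisfying A[valid → dirty U ¬valid]: {n0, n2, n3, n5}.

{n0, n2, n3, n5}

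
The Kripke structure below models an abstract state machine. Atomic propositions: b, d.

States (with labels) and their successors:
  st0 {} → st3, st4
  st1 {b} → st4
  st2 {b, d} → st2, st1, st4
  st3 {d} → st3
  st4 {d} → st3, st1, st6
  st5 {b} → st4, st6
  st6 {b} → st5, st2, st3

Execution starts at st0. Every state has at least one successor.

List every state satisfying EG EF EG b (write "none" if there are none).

States satisfying EF EG b: {st0, st1, st2, st4, st5, st6}.
States satisfying EG EF EG b: {st0, st1, st2, st4, st5, st6}.

{st0, st1, st2, st4, st5, st6}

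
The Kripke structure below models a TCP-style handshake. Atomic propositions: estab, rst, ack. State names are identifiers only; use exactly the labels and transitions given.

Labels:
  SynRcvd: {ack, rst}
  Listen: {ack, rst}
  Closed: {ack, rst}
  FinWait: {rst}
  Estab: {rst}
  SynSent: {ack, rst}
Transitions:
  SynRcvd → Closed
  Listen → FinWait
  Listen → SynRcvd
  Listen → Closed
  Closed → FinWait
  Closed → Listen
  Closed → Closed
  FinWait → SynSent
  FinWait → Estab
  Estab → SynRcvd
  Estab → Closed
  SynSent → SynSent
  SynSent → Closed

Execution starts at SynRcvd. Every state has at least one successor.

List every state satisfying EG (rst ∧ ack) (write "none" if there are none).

{SynRcvd, Listen, Closed, SynSent}

States satisfying rst ∧ ack: {SynRcvd, Listen, Closed, SynSent}.
States satisfying EG (rst ∧ ack): {SynRcvd, Listen, Closed, SynSent}.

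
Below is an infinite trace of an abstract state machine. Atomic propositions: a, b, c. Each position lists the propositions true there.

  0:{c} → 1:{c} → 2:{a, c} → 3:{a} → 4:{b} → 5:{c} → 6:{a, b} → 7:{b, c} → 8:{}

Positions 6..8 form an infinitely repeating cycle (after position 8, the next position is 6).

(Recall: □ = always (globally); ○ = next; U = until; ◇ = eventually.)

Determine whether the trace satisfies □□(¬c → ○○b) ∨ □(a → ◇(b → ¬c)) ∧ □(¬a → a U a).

□(¬c → ○○b) must hold at every position from 0 onward. It fails at position 0, so □□(¬c → ○○b) is false.
At position 0: □□(¬c → ○○b) is false; □(a → ◇(b → ¬c)) ∧ □(¬a → a U a) is false; so □□(¬c → ○○b) ∨ □(a → ◇(b → ¬c)) ∧ □(¬a → a U a) is false.

Violated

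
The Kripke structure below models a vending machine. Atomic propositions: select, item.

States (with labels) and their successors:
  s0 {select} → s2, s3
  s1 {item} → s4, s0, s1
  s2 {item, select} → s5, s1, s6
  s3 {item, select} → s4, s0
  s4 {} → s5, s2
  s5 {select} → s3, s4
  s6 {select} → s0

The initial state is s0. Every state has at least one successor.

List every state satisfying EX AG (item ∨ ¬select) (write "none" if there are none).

States satisfying AG (item ∨ ¬select): ∅.
States satisfying EX AG (item ∨ ¬select): ∅.

none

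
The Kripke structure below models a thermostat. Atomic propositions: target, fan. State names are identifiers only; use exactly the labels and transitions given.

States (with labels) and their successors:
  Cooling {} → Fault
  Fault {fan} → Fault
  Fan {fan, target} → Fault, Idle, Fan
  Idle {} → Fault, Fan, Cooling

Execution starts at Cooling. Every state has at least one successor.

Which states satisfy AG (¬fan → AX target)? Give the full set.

{Fault}

States satisfying ¬fan → AX target: {Fault, Fan}.
States satisfying AG (¬fan → AX target): {Fault}.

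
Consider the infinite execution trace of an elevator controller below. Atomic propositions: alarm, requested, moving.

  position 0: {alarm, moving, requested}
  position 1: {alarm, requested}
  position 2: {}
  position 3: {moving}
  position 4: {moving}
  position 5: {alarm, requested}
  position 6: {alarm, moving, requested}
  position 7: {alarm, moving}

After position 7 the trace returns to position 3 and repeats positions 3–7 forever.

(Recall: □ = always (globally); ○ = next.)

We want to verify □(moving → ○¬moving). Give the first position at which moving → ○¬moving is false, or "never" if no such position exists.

Check moving → ○¬moving at each position in order: 0 ✓, 1 ✓, 2 ✓.
At position 3 the labels are {moving} and the next position 4 has {moving}, so moving → ○¬moving is false there. This is the first violation.

3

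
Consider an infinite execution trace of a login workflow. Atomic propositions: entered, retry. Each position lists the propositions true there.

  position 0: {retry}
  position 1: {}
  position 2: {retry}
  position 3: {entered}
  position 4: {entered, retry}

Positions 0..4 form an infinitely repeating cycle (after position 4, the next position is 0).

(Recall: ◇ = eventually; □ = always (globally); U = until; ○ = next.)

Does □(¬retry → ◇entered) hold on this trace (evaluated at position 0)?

Holds

¬retry → ◇entered holds at every position 0..4, and those are all positions ever visited, so □(¬retry → ◇entered) holds.
Positions where ¬retry holds: 1, 3.
Check ◇entered at each: 1→ok, 3→ok.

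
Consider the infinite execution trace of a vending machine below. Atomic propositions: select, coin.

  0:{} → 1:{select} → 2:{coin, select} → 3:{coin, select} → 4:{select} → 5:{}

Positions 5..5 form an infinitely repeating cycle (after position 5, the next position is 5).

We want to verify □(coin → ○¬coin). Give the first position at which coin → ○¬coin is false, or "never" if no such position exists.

Check coin → ○¬coin at each position in order: 0 ✓, 1 ✓.
At position 2 the labels are {coin, select} and the next position 3 has {coin, select}, so coin → ○¬coin is false there. This is the first violation.

2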